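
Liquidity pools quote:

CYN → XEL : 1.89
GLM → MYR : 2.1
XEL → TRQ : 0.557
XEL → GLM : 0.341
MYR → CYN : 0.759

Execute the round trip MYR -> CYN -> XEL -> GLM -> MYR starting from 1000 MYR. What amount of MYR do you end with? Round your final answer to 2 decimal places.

1027.25

1000 MYR × 0.759 = 759 CYN
759 CYN × 1.89 = 1434.51 XEL
1434.51 XEL × 0.341 = 489.16791 GLM
489.16791 GLM × 2.1 = 1027.252611 MYR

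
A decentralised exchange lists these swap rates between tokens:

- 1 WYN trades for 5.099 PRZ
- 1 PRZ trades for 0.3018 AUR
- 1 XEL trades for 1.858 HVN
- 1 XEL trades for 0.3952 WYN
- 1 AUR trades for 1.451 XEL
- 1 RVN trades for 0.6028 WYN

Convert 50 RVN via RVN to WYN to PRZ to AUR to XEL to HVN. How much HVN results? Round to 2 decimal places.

125.04

50 RVN × 0.6028 = 30.14 WYN
30.14 WYN × 5.099 = 153.68386 PRZ
153.68386 PRZ × 0.3018 = 46.381788948 AUR
46.381788948 AUR × 1.451 = 67.299975763548 XEL
67.299975763548 XEL × 1.858 = 125.043354968672184 HVN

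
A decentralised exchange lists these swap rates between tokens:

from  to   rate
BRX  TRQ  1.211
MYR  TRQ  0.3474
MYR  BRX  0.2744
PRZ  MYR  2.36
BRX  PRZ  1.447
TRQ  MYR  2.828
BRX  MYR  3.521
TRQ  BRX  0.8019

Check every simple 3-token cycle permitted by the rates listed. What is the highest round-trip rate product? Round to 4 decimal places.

MYR→TRQ→BRX→MYR: 0.3474 × 0.8019 × 3.521 = 0.98088
MYR→BRX→TRQ→MYR: 0.2744 × 1.211 × 2.828 = 0.93974
MYR→BRX→PRZ→MYR: 0.2744 × 1.447 × 2.36 = 0.93705
Maximum is MYR→TRQ→BRX→MYR at 0.9809; no arbitrage — every cycle loses value.

0.9809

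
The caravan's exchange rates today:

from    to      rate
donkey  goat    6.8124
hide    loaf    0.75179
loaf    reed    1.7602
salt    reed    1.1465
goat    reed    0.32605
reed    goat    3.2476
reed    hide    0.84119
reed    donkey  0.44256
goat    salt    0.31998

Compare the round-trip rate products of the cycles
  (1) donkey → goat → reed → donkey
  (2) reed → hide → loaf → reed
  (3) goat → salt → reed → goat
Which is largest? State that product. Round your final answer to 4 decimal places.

(1) 6.8124 × 0.32605 × 0.44256 = 0.98301
(2) 0.84119 × 0.75179 × 1.7602 = 1.11315
(3) 0.31998 × 1.1465 × 3.2476 = 1.19141
Highest is cycle (3) at 1.1914 (>1, arbitrage).

1.1914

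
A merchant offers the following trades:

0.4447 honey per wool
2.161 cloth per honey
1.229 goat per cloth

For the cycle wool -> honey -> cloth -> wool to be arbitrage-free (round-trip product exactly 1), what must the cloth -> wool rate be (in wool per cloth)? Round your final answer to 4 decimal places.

1.0406

Known legs of the cycle: 0.4447 × 2.161 = 0.9609967
For no arbitrage the full-cycle product must be 1, so the missing rate is 1 / 0.9609967 ≈ 1.040586.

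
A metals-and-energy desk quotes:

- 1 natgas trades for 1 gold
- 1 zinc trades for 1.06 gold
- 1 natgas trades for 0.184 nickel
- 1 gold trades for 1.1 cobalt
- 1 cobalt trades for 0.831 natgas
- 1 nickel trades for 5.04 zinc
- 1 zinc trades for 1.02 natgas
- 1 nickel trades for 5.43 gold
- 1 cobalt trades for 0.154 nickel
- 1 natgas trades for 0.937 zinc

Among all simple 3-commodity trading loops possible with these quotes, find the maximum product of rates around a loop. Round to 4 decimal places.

0.9459

natgas→nickel→zinc→natgas: 0.184 × 5.04 × 1.02 = 0.94591
cobalt→nickel→gold→cobalt: 0.154 × 5.43 × 1.1 = 0.91984
natgas→gold→cobalt→natgas: 1 × 1.1 × 0.831 = 0.91410
Maximum is natgas→nickel→zinc→natgas at 0.9459; no arbitrage — every cycle loses value.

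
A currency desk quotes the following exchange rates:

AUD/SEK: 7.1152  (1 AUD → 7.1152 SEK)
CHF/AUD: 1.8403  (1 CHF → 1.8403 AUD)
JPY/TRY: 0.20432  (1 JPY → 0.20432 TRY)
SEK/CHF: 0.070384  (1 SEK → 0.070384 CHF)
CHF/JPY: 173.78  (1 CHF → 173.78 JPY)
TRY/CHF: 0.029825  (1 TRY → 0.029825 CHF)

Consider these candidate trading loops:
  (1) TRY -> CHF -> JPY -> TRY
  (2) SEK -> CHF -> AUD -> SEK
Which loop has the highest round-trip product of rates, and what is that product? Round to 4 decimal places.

(1) 0.029825 × 173.78 × 0.20432 = 1.05899
(2) 0.070384 × 1.8403 × 7.1152 = 0.92162
Highest is cycle (1) at 1.0590 (>1, arbitrage).

1.0590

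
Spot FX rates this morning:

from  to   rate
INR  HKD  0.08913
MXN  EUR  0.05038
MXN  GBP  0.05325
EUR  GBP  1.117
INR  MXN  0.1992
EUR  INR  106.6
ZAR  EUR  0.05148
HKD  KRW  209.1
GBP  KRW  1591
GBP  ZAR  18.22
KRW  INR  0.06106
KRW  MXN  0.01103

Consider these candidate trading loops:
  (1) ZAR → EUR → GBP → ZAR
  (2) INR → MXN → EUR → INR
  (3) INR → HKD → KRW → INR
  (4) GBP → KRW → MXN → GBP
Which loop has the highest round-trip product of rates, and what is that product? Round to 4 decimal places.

1.1380

(1) 0.05148 × 1.117 × 18.22 = 1.04771
(2) 0.1992 × 0.05038 × 106.6 = 1.06981
(3) 0.08913 × 209.1 × 0.06106 = 1.13798
(4) 1591 × 0.01103 × 0.05325 = 0.93447
Highest is cycle (3) at 1.1380 (>1, arbitrage).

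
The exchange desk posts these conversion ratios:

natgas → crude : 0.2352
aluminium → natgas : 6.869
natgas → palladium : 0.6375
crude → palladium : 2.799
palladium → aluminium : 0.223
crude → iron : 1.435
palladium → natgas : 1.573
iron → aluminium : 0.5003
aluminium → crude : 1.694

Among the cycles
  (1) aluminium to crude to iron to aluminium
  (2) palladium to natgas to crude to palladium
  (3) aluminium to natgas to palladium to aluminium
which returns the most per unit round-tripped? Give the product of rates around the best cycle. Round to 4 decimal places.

(1) 1.694 × 1.435 × 0.5003 = 1.21617
(2) 1.573 × 0.2352 × 2.799 = 1.03554
(3) 6.869 × 0.6375 × 0.223 = 0.97651
Highest is cycle (1) at 1.2162 (>1, arbitrage).

1.2162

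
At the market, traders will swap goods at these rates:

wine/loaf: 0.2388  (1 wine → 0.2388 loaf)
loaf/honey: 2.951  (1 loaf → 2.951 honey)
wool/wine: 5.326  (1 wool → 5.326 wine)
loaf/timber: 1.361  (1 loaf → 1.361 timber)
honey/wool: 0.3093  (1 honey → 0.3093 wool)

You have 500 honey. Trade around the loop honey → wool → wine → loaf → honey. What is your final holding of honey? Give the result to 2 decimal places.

580.44

500 honey × 0.3093 = 154.65 wool
154.65 wool × 5.326 = 823.6659 wine
823.6659 wine × 0.2388 = 196.69141692 loaf
196.69141692 loaf × 2.951 = 580.43637133092 honey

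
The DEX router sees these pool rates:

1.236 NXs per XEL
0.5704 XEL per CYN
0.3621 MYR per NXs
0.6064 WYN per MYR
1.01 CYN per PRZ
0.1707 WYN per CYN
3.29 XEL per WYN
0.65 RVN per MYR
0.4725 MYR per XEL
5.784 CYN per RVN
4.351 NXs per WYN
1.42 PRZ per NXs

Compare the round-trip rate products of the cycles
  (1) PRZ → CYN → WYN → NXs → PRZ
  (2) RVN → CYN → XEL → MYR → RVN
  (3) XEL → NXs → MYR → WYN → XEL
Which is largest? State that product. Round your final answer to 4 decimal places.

(1) 1.01 × 0.1707 × 4.351 × 1.42 = 1.06520
(2) 5.784 × 0.5704 × 0.4725 × 0.65 = 1.01326
(3) 1.236 × 0.3621 × 0.6064 × 3.29 = 0.89290
Highest is cycle (1) at 1.0652 (>1, arbitrage).

1.0652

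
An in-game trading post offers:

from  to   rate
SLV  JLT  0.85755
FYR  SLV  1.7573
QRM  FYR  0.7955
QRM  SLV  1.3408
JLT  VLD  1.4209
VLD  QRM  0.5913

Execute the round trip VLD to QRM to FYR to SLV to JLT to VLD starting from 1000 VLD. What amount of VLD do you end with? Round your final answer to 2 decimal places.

1007.20

1000 VLD × 0.5913 = 591.3 QRM
591.3 QRM × 0.7955 = 470.37915 FYR
470.37915 FYR × 1.7573 = 826.597280295 SLV
826.597280295 SLV × 0.85755 = 708.84849771697725 JLT
708.84849771697725 JLT × 1.4209 = 1007.202830406052974525 VLD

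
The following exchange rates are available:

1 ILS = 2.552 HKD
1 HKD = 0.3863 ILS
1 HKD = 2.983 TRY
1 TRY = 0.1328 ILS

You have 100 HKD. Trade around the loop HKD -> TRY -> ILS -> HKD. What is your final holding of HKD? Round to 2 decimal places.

101.10

100 HKD × 2.983 = 298.3 TRY
298.3 TRY × 0.1328 = 39.61424 ILS
39.61424 ILS × 2.552 = 101.09554048 HKD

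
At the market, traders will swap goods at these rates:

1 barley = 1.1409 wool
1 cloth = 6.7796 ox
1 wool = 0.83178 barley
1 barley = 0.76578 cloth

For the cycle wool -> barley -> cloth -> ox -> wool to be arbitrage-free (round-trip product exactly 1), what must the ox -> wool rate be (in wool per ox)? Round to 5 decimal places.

0.23157

Known legs of the cycle: 0.83178 × 0.76578 × 6.7796 = 4.31833732715664
For no arbitrage the full-cycle product must be 1, so the missing rate is 1 / 4.31833732715664 ≈ 0.2315706.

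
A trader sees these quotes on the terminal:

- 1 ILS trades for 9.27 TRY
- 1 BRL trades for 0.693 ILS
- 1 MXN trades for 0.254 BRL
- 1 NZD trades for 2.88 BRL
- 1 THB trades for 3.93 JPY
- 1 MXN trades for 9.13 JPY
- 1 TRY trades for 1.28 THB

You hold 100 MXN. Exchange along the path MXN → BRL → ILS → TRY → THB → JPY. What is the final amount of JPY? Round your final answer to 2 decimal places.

820.82

100 MXN × 0.254 = 25.4 BRL
25.4 BRL × 0.693 = 17.6022 ILS
17.6022 ILS × 9.27 = 163.172394 TRY
163.172394 TRY × 1.28 = 208.86066432 THB
208.86066432 THB × 3.93 = 820.8224107776 JPY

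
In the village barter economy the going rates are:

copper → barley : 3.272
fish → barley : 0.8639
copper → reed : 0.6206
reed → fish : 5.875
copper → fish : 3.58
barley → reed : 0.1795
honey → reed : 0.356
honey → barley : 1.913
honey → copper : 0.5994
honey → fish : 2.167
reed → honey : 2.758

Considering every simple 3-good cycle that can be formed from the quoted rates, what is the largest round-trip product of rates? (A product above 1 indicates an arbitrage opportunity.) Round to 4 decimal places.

reed→honey→copper→reed: 2.758 × 0.5994 × 0.6206 = 1.02594
barley→reed→honey→barley: 0.1795 × 2.758 × 1.913 = 0.94705
barley→reed→fish→barley: 0.1795 × 5.875 × 0.8639 = 0.91104
Maximum is reed→honey→copper→reed at 1.0259; arbitrage exists.

1.0259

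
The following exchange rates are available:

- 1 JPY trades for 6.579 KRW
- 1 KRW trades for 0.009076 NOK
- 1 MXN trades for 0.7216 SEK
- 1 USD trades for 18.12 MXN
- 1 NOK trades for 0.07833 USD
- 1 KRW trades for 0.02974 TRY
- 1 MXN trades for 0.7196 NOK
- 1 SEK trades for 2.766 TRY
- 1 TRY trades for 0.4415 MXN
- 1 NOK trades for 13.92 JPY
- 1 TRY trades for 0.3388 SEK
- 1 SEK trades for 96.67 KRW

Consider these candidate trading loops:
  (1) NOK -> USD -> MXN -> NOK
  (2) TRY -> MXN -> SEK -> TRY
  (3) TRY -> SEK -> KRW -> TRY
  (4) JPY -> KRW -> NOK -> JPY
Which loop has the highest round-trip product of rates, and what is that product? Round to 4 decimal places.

1.0214

(1) 0.07833 × 18.12 × 0.7196 = 1.02136
(2) 0.4415 × 0.7216 × 2.766 = 0.88121
(3) 0.3388 × 96.67 × 0.02974 = 0.97404
(4) 6.579 × 0.009076 × 13.92 = 0.83118
Highest is cycle (1) at 1.0214 (>1, arbitrage).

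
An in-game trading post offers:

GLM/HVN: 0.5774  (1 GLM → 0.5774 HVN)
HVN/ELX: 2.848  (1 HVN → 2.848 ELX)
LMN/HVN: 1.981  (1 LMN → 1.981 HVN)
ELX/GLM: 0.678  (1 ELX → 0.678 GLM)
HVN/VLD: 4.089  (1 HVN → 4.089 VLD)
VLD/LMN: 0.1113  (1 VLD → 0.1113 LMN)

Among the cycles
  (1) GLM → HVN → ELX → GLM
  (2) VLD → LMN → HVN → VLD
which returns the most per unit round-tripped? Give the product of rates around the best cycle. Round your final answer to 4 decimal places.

1.1149

(1) 0.5774 × 2.848 × 0.678 = 1.11493
(2) 0.1113 × 1.981 × 4.089 = 0.90156
Highest is cycle (1) at 1.1149 (>1, arbitrage).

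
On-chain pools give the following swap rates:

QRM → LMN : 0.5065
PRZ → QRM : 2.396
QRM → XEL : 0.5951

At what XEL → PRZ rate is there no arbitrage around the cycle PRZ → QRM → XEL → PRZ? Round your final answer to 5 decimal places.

0.70133

Known legs of the cycle: 2.396 × 0.5951 = 1.4258596
For no arbitrage the full-cycle product must be 1, so the missing rate is 1 / 1.4258596 ≈ 0.7013313.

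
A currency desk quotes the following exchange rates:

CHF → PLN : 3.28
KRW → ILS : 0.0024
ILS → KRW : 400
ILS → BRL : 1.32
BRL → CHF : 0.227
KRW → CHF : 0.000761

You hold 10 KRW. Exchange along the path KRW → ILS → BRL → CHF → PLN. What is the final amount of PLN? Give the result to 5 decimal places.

10 KRW × 0.0024 = 0.024 ILS
0.024 ILS × 1.32 = 0.03168 BRL
0.03168 BRL × 0.227 = 0.00719136 CHF
0.00719136 CHF × 3.28 = 0.0235876608 PLN

0.02359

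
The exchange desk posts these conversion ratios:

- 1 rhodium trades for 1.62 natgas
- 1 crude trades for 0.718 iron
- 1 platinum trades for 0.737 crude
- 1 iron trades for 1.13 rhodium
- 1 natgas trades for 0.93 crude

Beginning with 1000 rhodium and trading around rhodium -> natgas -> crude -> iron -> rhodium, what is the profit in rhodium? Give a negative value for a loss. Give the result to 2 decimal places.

1000 rhodium × 1.62 = 1620 natgas
1620 natgas × 0.93 = 1506.6 crude
1506.6 crude × 0.718 = 1081.7388 iron
1081.7388 iron × 1.13 = 1222.364844 rhodium
Net change: 1222.364844 − 1000 = 222.364844 rhodium

222.36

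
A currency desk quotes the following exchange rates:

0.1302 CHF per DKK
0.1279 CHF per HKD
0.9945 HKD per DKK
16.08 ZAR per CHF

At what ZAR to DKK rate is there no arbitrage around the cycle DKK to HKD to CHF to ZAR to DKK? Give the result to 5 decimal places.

0.48892

Known legs of the cycle: 0.9945 × 0.1279 × 16.08 = 2.045320524
For no arbitrage the full-cycle product must be 1, so the missing rate is 1 / 2.045320524 ≈ 0.4889209.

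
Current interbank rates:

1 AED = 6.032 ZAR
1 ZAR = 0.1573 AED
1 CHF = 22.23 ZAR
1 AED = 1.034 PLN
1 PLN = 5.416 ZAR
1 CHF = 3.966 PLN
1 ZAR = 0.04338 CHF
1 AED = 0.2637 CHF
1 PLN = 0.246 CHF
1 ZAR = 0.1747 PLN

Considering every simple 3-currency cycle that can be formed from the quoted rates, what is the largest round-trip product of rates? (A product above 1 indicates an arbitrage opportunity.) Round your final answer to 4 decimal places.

0.9554

PLN→CHF→ZAR→PLN: 0.246 × 22.23 × 0.1747 = 0.95536
PLN→ZAR→CHF→PLN: 5.416 × 0.04338 × 3.966 = 0.93180
CHF→ZAR→AED→CHF: 22.23 × 0.1573 × 0.2637 = 0.92210
PLN→ZAR→AED→PLN: 5.416 × 0.1573 × 1.034 = 0.88090
Maximum is PLN→CHF→ZAR→PLN at 0.9554; no arbitrage — every cycle loses value.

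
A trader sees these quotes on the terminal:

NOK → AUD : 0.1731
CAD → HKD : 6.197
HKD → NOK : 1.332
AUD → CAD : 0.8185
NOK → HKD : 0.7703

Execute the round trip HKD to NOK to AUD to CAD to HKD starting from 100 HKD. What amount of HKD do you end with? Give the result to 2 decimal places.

100 HKD × 1.332 = 133.2 NOK
133.2 NOK × 0.1731 = 23.05692 AUD
23.05692 AUD × 0.8185 = 18.87208902 CAD
18.87208902 CAD × 6.197 = 116.95033565694 HKD

116.95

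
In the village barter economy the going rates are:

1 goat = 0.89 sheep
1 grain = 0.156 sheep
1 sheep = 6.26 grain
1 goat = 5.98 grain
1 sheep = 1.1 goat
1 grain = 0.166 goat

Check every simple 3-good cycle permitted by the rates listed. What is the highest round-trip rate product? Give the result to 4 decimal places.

1.0262

grain→sheep→goat→grain: 0.156 × 1.1 × 5.98 = 1.02617
grain→goat→sheep→grain: 0.166 × 0.89 × 6.26 = 0.92485
Maximum is grain→sheep→goat→grain at 1.0262; arbitrage exists.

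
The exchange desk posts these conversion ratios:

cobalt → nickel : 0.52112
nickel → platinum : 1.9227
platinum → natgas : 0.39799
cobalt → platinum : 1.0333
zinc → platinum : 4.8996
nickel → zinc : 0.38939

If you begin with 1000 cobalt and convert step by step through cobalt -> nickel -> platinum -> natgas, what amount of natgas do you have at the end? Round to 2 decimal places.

398.77

1000 cobalt × 0.52112 = 521.12 nickel
521.12 nickel × 1.9227 = 1001.957424 platinum
1001.957424 platinum × 0.39799 = 398.76903517776 natgas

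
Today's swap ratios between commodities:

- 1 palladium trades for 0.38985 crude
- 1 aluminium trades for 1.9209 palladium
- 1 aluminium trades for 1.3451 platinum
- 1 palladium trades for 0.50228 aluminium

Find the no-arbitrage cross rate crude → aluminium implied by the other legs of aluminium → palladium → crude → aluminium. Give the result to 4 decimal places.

Known legs of the cycle: 1.9209 × 0.38985 = 0.748862865
For no arbitrage the full-cycle product must be 1, so the missing rate is 1 / 0.748862865 ≈ 1.335358.

1.3354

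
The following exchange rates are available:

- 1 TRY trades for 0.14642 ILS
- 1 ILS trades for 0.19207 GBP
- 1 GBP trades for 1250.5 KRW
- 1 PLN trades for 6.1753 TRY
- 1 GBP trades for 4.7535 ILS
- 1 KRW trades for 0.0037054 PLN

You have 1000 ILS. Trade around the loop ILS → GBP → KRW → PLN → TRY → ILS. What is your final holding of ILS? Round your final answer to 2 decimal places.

804.71

1000 ILS × 0.19207 = 192.07 GBP
192.07 GBP × 1250.5 = 240183.535 KRW
240183.535 KRW × 0.0037054 = 889.976070589 PLN
889.976070589 PLN × 6.1753 = 5495.8692287082517 TRY
5495.8692287082517 TRY × 0.14642 = 804.705172467462213914 ILS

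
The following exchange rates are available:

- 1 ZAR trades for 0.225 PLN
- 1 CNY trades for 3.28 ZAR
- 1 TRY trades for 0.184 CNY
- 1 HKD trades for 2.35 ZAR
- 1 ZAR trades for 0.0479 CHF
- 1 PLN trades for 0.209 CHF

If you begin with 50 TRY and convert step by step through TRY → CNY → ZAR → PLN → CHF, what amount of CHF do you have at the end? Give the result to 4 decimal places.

1.4190

50 TRY × 0.184 = 9.2 CNY
9.2 CNY × 3.28 = 30.176 ZAR
30.176 ZAR × 0.225 = 6.7896 PLN
6.7896 PLN × 0.209 = 1.4190264 CHF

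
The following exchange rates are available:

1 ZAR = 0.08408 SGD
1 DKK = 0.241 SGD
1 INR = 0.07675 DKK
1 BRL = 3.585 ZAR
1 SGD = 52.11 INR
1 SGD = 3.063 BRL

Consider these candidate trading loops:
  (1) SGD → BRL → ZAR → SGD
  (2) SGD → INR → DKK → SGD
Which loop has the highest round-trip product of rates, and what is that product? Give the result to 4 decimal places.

(1) 3.063 × 3.585 × 0.08408 = 0.92327
(2) 52.11 × 0.07675 × 0.241 = 0.96387
Highest is cycle (2) at 0.9639 (≤1, no arbitrage).

0.9639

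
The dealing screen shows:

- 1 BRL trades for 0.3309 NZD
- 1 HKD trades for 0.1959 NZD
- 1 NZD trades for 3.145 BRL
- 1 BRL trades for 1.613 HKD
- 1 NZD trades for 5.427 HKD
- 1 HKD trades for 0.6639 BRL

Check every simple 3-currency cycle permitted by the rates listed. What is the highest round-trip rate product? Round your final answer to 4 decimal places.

1.1922

HKD→BRL→NZD→HKD: 0.6639 × 0.3309 × 5.427 = 1.19223
HKD→NZD→BRL→HKD: 0.1959 × 3.145 × 1.613 = 0.99378
Maximum is HKD→BRL→NZD→HKD at 1.1922; arbitrage exists.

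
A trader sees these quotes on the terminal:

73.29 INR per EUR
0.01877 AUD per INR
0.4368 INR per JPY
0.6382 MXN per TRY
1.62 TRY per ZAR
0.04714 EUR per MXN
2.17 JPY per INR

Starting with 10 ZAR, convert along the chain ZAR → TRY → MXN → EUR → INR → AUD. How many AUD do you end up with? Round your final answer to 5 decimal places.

10 ZAR × 1.62 = 16.2 TRY
16.2 TRY × 0.6382 = 10.33884 MXN
10.33884 MXN × 0.04714 = 0.4873729176 EUR
0.4873729176 EUR × 73.29 = 35.719561130904 INR
35.719561130904 INR × 0.01877 = 0.67045616242706808 AUD

0.67046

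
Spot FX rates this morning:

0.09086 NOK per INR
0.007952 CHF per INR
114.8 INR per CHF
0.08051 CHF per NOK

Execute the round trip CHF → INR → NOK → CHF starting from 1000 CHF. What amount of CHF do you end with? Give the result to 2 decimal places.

1000 CHF × 114.8 = 114800 INR
114800 INR × 0.09086 = 10430.728 NOK
10430.728 NOK × 0.08051 = 839.77791128 CHF

839.78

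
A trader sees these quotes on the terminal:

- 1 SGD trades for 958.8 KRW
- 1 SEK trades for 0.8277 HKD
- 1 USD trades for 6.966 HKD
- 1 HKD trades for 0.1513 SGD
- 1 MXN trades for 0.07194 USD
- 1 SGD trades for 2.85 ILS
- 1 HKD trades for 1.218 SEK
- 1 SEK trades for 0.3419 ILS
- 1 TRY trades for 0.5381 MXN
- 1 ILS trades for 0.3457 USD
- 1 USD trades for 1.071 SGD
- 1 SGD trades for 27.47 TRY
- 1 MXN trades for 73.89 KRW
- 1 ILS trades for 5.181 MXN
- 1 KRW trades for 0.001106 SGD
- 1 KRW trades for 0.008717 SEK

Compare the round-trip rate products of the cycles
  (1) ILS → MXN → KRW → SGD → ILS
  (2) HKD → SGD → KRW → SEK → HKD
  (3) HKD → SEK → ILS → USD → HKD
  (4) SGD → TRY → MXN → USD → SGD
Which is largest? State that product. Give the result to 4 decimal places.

(1) 5.181 × 73.89 × 0.001106 × 2.85 = 1.20670
(2) 0.1513 × 958.8 × 0.008717 × 0.8277 = 1.04666
(3) 1.218 × 0.3419 × 0.3457 × 6.966 = 1.00283
(4) 27.47 × 0.5381 × 0.07194 × 1.071 = 1.13889
Highest is cycle (1) at 1.2067 (>1, arbitrage).

1.2067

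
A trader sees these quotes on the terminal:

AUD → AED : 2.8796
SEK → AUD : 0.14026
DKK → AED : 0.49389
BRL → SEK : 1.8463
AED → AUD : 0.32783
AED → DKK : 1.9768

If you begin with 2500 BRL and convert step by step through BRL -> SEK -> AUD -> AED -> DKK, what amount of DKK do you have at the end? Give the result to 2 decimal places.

2500 BRL × 1.8463 = 4615.75 SEK
4615.75 SEK × 0.14026 = 647.405095 AUD
647.405095 AUD × 2.8796 = 1864.267711562 AED
1864.267711562 AED × 1.9768 = 3685.2844122157616 DKK

3685.28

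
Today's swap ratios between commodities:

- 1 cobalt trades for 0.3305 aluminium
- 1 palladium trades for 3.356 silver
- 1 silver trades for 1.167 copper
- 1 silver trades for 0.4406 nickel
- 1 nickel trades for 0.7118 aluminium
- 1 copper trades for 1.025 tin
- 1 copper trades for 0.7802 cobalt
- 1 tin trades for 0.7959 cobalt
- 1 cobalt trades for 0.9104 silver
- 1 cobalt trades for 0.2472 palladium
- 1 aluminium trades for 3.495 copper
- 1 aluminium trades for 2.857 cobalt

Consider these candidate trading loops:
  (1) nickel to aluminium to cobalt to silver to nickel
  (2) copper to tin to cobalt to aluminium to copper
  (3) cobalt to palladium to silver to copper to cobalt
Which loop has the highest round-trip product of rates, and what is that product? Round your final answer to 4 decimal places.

0.9423

(1) 0.7118 × 2.857 × 0.9104 × 0.4406 = 0.81573
(2) 1.025 × 0.7959 × 0.3305 × 3.495 = 0.94233
(3) 0.2472 × 3.356 × 1.167 × 0.7802 = 0.75535
Highest is cycle (2) at 0.9423 (≤1, no arbitrage).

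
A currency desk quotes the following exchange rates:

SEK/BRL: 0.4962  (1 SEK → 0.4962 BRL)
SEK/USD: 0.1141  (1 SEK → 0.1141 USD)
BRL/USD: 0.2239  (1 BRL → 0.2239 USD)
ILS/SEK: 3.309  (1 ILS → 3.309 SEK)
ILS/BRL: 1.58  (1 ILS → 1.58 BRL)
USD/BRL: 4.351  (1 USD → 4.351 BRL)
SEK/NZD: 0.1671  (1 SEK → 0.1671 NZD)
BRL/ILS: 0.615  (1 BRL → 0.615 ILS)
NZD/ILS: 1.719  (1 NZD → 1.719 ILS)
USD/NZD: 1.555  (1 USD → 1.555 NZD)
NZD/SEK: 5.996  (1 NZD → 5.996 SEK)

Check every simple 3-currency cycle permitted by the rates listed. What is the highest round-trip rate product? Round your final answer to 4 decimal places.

SEK→USD→NZD→SEK: 0.1141 × 1.555 × 5.996 = 1.06384
BRL→ILS→SEK→BRL: 0.615 × 3.309 × 0.4962 = 1.00978
SEK→NZD→ILS→SEK: 0.1671 × 1.719 × 3.309 = 0.95049
Maximum is SEK→USD→NZD→SEK at 1.0638; arbitrage exists.

1.0638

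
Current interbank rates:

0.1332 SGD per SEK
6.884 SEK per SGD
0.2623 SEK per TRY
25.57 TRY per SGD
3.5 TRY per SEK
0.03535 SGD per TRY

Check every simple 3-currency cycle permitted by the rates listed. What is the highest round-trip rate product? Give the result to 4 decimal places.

0.8934

SEK→SGD→TRY→SEK: 0.1332 × 25.57 × 0.2623 = 0.89337
SEK→TRY→SGD→SEK: 3.5 × 0.03535 × 6.884 = 0.85172
Maximum is SEK→SGD→TRY→SEK at 0.8934; no arbitrage — every cycle loses value.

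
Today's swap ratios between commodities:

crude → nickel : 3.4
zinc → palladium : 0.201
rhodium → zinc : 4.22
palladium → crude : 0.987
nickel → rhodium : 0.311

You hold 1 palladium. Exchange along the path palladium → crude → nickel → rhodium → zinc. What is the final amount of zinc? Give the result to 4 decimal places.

4.4042

1 palladium × 0.987 = 0.987 crude
0.987 crude × 3.4 = 3.3558 nickel
3.3558 nickel × 0.311 = 1.0436538 rhodium
1.0436538 rhodium × 4.22 = 4.404219036 zinc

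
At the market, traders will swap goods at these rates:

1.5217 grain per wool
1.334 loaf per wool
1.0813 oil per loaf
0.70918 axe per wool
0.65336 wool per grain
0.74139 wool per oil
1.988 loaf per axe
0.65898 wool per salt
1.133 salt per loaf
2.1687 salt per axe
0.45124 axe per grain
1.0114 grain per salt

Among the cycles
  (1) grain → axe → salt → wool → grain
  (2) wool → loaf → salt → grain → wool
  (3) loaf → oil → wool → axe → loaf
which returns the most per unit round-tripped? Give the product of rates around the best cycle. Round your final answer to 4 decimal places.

(1) 0.45124 × 2.1687 × 0.65898 × 1.5217 = 0.98131
(2) 1.334 × 1.133 × 1.0114 × 0.65336 = 0.99876
(3) 1.0813 × 0.74139 × 0.70918 × 1.988 = 1.13023
Highest is cycle (3) at 1.1302 (>1, arbitrage).

1.1302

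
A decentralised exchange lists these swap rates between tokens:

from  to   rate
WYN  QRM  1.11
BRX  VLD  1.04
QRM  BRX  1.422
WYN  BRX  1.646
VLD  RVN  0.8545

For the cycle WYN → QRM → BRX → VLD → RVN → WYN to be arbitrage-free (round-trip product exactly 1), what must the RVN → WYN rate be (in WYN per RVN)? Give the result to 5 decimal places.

Known legs of the cycle: 1.11 × 1.422 × 1.04 × 0.8545 = 1.4027102856
For no arbitrage the full-cycle product must be 1, so the missing rate is 1 / 1.4027102856 ≈ 0.7129056.

0.71291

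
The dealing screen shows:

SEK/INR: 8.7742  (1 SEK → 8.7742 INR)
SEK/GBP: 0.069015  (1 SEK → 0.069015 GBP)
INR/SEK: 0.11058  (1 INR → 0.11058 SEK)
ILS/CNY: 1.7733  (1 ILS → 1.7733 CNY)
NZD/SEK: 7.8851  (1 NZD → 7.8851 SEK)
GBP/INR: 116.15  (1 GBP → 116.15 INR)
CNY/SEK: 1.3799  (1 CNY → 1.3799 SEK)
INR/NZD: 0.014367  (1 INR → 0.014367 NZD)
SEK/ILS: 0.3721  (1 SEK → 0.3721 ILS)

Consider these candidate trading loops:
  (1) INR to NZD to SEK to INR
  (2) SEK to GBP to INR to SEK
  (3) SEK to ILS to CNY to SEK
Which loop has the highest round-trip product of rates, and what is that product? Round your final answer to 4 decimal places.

0.9940

(1) 0.014367 × 7.8851 × 8.7742 = 0.99399
(2) 0.069015 × 116.15 × 0.11058 = 0.88642
(3) 0.3721 × 1.7733 × 1.3799 = 0.91052
Highest is cycle (1) at 0.9940 (≤1, no arbitrage).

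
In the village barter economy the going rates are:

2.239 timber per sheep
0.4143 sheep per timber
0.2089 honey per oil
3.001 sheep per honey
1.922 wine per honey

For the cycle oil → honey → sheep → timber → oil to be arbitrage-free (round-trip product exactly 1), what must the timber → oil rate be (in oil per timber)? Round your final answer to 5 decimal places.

0.71243

Known legs of the cycle: 0.2089 × 3.001 × 2.239 = 1.4036490271
For no arbitrage the full-cycle product must be 1, so the missing rate is 1 / 1.4036490271 ≈ 0.7124288.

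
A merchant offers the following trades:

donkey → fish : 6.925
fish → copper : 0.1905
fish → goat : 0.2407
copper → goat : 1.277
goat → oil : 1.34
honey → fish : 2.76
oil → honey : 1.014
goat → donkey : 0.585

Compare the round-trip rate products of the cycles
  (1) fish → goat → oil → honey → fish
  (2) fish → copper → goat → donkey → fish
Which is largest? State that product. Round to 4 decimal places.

(1) 0.2407 × 1.34 × 1.014 × 2.76 = 0.90267
(2) 0.1905 × 1.277 × 0.585 × 6.925 = 0.98551
Highest is cycle (2) at 0.9855 (≤1, no arbitrage).

0.9855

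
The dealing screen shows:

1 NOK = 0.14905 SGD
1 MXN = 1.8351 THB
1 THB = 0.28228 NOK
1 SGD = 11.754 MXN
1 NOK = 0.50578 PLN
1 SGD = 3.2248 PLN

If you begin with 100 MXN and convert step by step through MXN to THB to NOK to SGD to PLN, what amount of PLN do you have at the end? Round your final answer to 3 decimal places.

100 MXN × 1.8351 = 183.51 THB
183.51 THB × 0.28228 = 51.8012028 NOK
51.8012028 NOK × 0.14905 = 7.72096927734 SGD
7.72096927734 SGD × 3.2248 = 24.898581725566032 PLN

24.899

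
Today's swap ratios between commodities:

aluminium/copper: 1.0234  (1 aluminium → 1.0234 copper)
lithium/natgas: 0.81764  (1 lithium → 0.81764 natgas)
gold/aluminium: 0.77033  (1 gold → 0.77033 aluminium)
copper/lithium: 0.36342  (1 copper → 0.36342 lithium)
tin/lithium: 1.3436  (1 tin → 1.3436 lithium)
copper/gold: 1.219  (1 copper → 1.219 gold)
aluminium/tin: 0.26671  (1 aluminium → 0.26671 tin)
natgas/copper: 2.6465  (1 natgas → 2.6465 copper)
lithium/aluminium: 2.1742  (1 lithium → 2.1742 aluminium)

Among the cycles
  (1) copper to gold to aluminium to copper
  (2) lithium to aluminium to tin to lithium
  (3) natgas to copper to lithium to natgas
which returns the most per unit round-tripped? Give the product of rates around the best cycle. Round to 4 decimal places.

(1) 1.219 × 0.77033 × 1.0234 = 0.96101
(2) 2.1742 × 0.26671 × 1.3436 = 0.77913
(3) 2.6465 × 0.36342 × 0.81764 = 0.78640
Highest is cycle (1) at 0.9610 (≤1, no arbitrage).

0.9610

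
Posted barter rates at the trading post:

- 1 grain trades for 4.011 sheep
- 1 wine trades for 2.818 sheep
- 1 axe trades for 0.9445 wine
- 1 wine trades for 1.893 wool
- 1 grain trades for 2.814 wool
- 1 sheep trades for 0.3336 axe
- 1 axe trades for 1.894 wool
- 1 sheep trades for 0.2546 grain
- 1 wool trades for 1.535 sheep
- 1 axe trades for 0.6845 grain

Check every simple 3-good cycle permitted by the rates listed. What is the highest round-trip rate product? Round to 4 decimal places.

1.0997

wool→sheep→grain→wool: 1.535 × 0.2546 × 2.814 = 1.09974
wool→sheep→axe→wool: 1.535 × 0.3336 × 1.894 = 0.96987
grain→sheep→axe→grain: 4.011 × 0.3336 × 0.6845 = 0.91591
wine→sheep→axe→wine: 2.818 × 0.3336 × 0.9445 = 0.88791
Maximum is wool→sheep→grain→wool at 1.0997; arbitrage exists.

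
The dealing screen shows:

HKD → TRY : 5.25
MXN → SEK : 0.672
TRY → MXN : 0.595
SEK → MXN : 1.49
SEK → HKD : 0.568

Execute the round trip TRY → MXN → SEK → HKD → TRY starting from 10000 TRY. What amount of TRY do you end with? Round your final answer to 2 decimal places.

10000 TRY × 0.595 = 5950 MXN
5950 MXN × 0.672 = 3998.4 SEK
3998.4 SEK × 0.568 = 2271.0912 HKD
2271.0912 HKD × 5.25 = 11923.2288 TRY

11923.23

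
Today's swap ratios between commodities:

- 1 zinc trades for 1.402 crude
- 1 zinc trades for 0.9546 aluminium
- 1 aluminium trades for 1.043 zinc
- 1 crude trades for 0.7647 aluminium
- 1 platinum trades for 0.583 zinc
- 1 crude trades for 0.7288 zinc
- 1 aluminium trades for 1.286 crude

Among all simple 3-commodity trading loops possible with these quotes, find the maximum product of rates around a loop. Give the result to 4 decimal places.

1.1182

zinc→crude→aluminium→zinc: 1.402 × 0.7647 × 1.043 = 1.11821
zinc→aluminium→crude→zinc: 0.9546 × 1.286 × 0.7288 = 0.89469
Maximum is zinc→crude→aluminium→zinc at 1.1182; arbitrage exists.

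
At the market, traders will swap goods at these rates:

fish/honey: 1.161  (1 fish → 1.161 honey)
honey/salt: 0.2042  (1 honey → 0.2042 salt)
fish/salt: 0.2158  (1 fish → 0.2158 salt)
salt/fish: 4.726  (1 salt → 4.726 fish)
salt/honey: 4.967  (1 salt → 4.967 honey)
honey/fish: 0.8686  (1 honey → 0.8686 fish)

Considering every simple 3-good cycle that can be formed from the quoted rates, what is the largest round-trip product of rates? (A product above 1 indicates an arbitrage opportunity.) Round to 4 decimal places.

1.1204

fish→honey→salt→fish: 1.161 × 0.2042 × 4.726 = 1.12042
fish→salt→honey→fish: 0.2158 × 4.967 × 0.8686 = 0.93103
Maximum is fish→honey→salt→fish at 1.1204; arbitrage exists.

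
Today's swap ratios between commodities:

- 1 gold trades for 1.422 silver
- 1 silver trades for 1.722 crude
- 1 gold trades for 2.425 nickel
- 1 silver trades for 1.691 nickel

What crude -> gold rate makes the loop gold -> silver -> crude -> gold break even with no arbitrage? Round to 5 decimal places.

0.40838

Known legs of the cycle: 1.422 × 1.722 = 2.448684
For no arbitrage the full-cycle product must be 1, so the missing rate is 1 / 2.448684 ≈ 0.4083826.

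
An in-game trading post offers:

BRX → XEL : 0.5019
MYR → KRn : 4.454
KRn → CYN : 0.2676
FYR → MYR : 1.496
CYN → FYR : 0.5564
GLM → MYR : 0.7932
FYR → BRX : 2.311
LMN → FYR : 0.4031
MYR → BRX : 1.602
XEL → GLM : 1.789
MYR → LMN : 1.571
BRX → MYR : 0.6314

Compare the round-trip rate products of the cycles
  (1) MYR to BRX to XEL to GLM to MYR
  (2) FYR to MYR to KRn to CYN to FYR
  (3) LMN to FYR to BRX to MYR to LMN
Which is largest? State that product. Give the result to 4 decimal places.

1.1410

(1) 1.602 × 0.5019 × 1.789 × 0.7932 = 1.14097
(2) 1.496 × 4.454 × 0.2676 × 0.5564 = 0.99210
(3) 0.4031 × 2.311 × 0.6314 × 1.571 = 0.92405
Highest is cycle (1) at 1.1410 (>1, arbitrage).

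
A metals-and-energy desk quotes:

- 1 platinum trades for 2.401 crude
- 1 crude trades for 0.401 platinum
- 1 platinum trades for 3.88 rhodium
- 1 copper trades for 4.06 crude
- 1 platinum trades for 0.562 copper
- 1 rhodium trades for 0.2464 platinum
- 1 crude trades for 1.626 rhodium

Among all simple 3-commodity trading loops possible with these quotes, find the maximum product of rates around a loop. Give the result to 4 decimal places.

crude→rhodium→platinum→crude: 1.626 × 0.2464 × 2.401 = 0.96195
crude→platinum→copper→crude: 0.401 × 0.562 × 4.06 = 0.91497
Maximum is crude→rhodium→platinum→crude at 0.9620; no arbitrage — every cycle loses value.

0.9620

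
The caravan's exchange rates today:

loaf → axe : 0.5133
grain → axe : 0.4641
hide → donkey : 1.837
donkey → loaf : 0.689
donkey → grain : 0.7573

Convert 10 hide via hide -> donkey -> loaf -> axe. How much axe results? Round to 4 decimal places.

6.4968

10 hide × 1.837 = 18.37 donkey
18.37 donkey × 0.689 = 12.65693 loaf
12.65693 loaf × 0.5133 = 6.496802169 axe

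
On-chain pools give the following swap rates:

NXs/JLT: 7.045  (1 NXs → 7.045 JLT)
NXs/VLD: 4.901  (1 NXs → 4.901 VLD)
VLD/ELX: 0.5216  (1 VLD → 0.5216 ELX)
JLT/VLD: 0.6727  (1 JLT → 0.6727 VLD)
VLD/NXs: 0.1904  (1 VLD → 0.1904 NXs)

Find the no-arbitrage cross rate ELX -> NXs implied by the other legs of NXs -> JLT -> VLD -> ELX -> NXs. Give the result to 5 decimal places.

0.40454

Known legs of the cycle: 7.045 × 0.6727 × 0.5216 = 2.4719518544
For no arbitrage the full-cycle product must be 1, so the missing rate is 1 / 2.4719518544 ≈ 0.4045386.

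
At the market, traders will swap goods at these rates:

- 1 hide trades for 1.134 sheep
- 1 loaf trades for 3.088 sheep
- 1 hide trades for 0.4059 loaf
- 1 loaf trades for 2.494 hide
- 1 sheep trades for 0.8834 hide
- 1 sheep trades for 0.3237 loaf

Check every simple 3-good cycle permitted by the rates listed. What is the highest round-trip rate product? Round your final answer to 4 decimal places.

1.1073

hide→loaf→sheep→hide: 0.4059 × 3.088 × 0.8834 = 1.10727
hide→sheep→loaf→hide: 1.134 × 0.3237 × 2.494 = 0.91549
Maximum is hide→loaf→sheep→hide at 1.1073; arbitrage exists.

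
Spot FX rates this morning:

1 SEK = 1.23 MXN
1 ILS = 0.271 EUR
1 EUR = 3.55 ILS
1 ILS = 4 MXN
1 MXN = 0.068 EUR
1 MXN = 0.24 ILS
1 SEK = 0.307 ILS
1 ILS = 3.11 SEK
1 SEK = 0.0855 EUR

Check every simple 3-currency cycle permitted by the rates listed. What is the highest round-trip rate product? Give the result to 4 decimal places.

EUR→ILS→MXN→EUR: 3.55 × 4 × 0.068 = 0.96560
SEK→EUR→ILS→SEK: 0.0855 × 3.55 × 3.11 = 0.94396
SEK→MXN→ILS→SEK: 1.23 × 0.24 × 3.11 = 0.91807
Maximum is EUR→ILS→MXN→EUR at 0.9656; no arbitrage — every cycle loses value.

0.9656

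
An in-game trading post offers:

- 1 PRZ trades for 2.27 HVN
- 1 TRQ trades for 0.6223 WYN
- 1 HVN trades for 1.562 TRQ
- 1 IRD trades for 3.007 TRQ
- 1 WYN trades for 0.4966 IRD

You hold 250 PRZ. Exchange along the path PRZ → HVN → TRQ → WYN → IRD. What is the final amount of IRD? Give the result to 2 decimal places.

273.94

250 PRZ × 2.27 = 567.5 HVN
567.5 HVN × 1.562 = 886.435 TRQ
886.435 TRQ × 0.6223 = 551.6285005 WYN
551.6285005 WYN × 0.4966 = 273.9387133483 IRD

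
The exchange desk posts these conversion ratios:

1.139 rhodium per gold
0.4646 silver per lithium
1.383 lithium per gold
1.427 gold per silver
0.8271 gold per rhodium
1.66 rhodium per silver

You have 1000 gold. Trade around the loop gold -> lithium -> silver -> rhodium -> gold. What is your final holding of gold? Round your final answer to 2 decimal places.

882.20

1000 gold × 1.383 = 1383 lithium
1383 lithium × 0.4646 = 642.5418 silver
642.5418 silver × 1.66 = 1066.619388 rhodium
1066.619388 rhodium × 0.8271 = 882.2008958148 gold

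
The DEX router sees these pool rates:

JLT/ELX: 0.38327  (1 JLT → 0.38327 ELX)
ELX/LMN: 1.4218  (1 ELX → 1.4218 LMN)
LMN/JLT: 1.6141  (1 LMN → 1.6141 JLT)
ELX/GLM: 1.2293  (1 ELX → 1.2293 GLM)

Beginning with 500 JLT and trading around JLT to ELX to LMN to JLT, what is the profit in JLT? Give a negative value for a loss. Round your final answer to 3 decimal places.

-60.212

500 JLT × 0.38327 = 191.635 ELX
191.635 ELX × 1.4218 = 272.466643 LMN
272.466643 LMN × 1.6141 = 439.7884084663 JLT
Net change: 439.7884084663 − 500 = -60.2115915337 JLT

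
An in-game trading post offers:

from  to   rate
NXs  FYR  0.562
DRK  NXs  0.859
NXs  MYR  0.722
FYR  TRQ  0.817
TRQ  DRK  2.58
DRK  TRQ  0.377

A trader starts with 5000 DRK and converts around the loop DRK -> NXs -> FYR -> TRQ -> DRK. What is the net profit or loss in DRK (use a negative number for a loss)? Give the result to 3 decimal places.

87.931

5000 DRK × 0.859 = 4295 NXs
4295 NXs × 0.562 = 2413.79 FYR
2413.79 FYR × 0.817 = 1972.06643 TRQ
1972.06643 TRQ × 2.58 = 5087.9313894 DRK
Net change: 5087.9313894 − 5000 = 87.9313894 DRK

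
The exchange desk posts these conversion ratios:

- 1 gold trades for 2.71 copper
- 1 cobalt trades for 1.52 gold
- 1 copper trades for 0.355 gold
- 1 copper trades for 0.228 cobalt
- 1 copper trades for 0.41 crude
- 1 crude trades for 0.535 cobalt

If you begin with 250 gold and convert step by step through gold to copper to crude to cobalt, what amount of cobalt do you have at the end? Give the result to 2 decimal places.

250 gold × 2.71 = 677.5 copper
677.5 copper × 0.41 = 277.775 crude
277.775 crude × 0.535 = 148.609625 cobalt

148.61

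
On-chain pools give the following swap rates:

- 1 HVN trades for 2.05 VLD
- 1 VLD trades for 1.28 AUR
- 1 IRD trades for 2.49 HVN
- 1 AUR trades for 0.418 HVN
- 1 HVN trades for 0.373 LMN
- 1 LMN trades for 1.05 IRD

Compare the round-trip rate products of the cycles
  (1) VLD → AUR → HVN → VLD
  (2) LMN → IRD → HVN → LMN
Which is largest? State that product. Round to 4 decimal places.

1.0968

(1) 1.28 × 0.418 × 2.05 = 1.09683
(2) 1.05 × 2.49 × 0.373 = 0.97521
Highest is cycle (1) at 1.0968 (>1, arbitrage).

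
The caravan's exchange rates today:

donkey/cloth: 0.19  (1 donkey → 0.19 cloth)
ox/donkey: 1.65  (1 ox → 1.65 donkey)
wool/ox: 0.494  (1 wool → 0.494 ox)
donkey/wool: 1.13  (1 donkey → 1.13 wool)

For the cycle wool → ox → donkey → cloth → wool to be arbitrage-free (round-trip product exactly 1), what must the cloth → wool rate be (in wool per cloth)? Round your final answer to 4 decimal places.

6.4571

Known legs of the cycle: 0.494 × 1.65 × 0.19 = 0.154869
For no arbitrage the full-cycle product must be 1, so the missing rate is 1 / 0.154869 ≈ 6.457070.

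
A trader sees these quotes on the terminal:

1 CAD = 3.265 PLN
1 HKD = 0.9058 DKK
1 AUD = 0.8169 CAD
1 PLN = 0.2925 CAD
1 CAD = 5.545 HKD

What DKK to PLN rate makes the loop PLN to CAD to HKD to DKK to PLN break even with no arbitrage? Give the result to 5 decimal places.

0.68068

Known legs of the cycle: 0.2925 × 5.545 × 0.9058 = 1.4691283425
For no arbitrage the full-cycle product must be 1, so the missing rate is 1 / 1.4691283425 ≈ 0.6806757.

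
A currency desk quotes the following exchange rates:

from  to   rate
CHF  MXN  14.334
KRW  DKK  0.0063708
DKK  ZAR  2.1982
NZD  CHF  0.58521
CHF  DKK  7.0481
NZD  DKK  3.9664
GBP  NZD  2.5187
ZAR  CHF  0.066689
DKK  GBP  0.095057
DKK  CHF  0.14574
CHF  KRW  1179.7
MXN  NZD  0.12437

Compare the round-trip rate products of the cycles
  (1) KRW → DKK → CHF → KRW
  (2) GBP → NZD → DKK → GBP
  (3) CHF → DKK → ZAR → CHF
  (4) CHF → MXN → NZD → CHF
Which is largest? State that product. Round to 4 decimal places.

1.0953

(1) 0.0063708 × 0.14574 × 1179.7 = 1.09533
(2) 2.5187 × 3.9664 × 0.095057 = 0.94964
(3) 7.0481 × 2.1982 × 0.066689 = 1.03322
(4) 14.334 × 0.12437 × 0.58521 = 1.04327
Highest is cycle (1) at 1.0953 (>1, arbitrage).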